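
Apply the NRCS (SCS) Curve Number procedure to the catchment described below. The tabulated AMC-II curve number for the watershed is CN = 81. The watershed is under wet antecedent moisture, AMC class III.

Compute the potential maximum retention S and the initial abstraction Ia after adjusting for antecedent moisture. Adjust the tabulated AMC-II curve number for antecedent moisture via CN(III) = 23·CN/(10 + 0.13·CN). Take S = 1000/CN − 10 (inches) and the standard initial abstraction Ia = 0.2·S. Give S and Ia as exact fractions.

S = 1900/1863 in ≈ 1.020 in; Ia = 380/1863 in ≈ 0.204 in

Adjust CN=81 to AMC III: 23·81/(10 + 0.13·81) → 1863 ÷ (2053/100) = 186300/2053 ≈ 90.745
Retention S: 1000/CN − 10 with CN=90.745 → S = 1900/1863 ≈ 1.020 in
Ia = 0.2S: 0.2·1.020 = 0.204 in (exactly 380/1863)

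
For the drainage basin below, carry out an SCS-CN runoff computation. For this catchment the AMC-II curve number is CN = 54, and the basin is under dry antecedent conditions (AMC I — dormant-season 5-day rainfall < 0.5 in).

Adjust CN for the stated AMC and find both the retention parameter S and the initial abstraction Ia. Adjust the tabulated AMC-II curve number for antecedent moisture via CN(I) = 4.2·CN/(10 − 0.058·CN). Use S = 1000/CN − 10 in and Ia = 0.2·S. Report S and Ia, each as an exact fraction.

S = 11500/567 in ≈ 20.282 in; Ia = 2300/567 in ≈ 4.056 in

Adjust CN=54 to AMC I: 4.2·54/(10 − 0.058·54) → (1134/5) ÷ (1717/250) = 56700/1717 ≈ 33.023
Retention S: 1000/CN − 10 with CN=33.023 → S = 11500/567 ≈ 20.282 in
Ia = 0.2S: 0.2·20.282 = 4.056 in (exactly 2300/567)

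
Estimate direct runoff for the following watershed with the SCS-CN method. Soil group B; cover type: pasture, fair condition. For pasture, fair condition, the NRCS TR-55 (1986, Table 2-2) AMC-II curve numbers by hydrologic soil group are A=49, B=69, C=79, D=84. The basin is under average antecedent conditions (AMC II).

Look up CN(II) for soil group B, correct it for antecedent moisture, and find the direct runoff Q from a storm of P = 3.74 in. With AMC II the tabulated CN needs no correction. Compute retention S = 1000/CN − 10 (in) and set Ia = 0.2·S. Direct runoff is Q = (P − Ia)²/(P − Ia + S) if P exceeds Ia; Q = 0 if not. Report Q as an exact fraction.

Q = 96098809/87295350 in ≈ 1.101 in

NRCS table: pasture, fair condition, soil group B → CN(II) = 69
CN(II) = 69; AMC II needs no correction.
S = 1000/69 − 10 = 310/69 in ≈ 4.493 in
Ia = 0.2S: 0.2·4.493 = 0.899 in (exactly 62/69)
Since P=3.740 > Ia=0.899: effective rainfall P−Ia = 9803/3450 in
Runoff Q = (P−Ia)²/(P−Ia+S) = (2.841)²/(2.841+4.493) = 96098809/87295350 ≈ 1.101 in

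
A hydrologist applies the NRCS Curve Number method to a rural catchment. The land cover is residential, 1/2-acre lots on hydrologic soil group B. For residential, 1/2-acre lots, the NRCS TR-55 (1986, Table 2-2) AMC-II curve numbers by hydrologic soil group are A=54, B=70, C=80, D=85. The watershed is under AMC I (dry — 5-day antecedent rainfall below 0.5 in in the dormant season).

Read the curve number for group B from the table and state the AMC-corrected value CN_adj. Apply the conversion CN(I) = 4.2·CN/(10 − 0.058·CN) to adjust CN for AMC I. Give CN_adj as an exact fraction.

NRCS table: residential, 1/2-acre lots, soil group B → CN(II) = 70
CN(I) from CN(II)=70: (4.2·70)/(10 − 0.058·70) = 4900/99 ≈ 49.495

CN_adj = 4900/99 ≈ 49.495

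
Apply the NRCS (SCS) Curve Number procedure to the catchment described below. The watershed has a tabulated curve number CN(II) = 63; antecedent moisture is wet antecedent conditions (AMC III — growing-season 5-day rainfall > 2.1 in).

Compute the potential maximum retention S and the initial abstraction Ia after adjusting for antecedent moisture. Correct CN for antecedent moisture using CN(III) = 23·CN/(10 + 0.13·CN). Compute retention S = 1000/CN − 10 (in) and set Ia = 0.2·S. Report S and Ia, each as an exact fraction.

CN(III) from CN(II)=63: (23·63)/(10 + 0.13·63) = 144900/1819 ≈ 79.659
S = 1000/(144900/1819) − 10 = 3700/1449 in ≈ 2.553 in
Initial abstraction Ia = S/5 = (3700/1449)/5 = 740/1449 ≈ 0.511 in

S = 3700/1449 in ≈ 2.553 in; Ia = 740/1449 in ≈ 0.511 in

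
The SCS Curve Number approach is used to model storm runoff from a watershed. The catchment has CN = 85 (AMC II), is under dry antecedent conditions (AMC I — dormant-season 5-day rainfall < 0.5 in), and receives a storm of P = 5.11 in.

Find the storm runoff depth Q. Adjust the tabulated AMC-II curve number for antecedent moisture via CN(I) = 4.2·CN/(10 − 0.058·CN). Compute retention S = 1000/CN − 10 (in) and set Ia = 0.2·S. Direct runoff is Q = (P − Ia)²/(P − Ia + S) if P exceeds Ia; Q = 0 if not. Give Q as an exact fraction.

Q = 2581554481/1199627100 in ≈ 2.152 in

Adjust CN=85 to AMC I: 4.2·85/(10 − 0.058·85) → 357 ÷ (507/100) = 11900/169 ≈ 70.414
Retention S: 1000/CN − 10 with CN=70.414 → S = 500/119 ≈ 4.202 in
Ia = 0.2S: 0.2·4.202 = 0.840 in (exactly 100/119)
P − Ia = 5.110 − 0.840 = 50809/11900 ≈ 4.270 in (> 0, runoff occurs)
Runoff Q = (P−Ia)²/(P−Ia+S) = (4.270)²/(4.270+4.202) = 2581554481/1199627100 ≈ 2.152 in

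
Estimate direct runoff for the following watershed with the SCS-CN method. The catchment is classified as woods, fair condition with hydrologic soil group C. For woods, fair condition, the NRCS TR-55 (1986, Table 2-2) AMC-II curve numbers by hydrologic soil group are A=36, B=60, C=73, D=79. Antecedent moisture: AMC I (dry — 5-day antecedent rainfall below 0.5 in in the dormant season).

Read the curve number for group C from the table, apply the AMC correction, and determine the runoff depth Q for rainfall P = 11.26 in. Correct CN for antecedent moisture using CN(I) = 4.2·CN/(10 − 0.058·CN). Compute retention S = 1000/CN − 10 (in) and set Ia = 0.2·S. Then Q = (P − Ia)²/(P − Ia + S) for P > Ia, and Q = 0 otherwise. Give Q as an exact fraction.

Q = 58899892249/11949556150 in ≈ 4.929 in

NRCS table: woods, fair condition, soil group C → CN(II) = 73
CN(I) from CN(II)=73: (4.2·73)/(10 − 0.058·73) = 51100/961 ≈ 53.174
Max retention: S = 1000/(51100/961) − 10 = 4500/511 in (≈ 8.806 in)
Ia = 0.2·(4500/511) = 900/511 in ≈ 1.761 in
P − Ia = 11.260 − 1.761 = 242693/25550 ≈ 9.499 in (> 0, runoff occurs)
Q = (242693/25550)²/((242693/25550) + 4500/511) = (58899892249/652802500)/(467693/25550) = 58899892249/11949556150 in ≈ 4.929 in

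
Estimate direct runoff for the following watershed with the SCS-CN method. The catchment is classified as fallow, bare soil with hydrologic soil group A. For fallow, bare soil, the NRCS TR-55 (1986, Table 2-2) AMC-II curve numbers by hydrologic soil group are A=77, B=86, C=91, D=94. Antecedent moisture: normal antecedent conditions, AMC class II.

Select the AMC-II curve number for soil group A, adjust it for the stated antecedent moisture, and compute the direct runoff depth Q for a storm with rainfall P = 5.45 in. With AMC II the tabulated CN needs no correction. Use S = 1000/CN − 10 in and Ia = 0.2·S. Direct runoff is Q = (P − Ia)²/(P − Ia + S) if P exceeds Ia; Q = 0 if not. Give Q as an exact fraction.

Q = 55845729/18592420 in ≈ 3.004 in

NRCS table: fallow, bare soil, soil group A → CN(II) = 77
CN(II) = 77; AMC II needs no correction.
S = 1000/77 − 10 = 230/77 in ≈ 2.987 in
Ia = 0.2·(230/77) = 46/77 in ≈ 0.597 in
Since P=5.450 > Ia=0.597: effective rainfall P−Ia = 7473/1540 in
Runoff Q = (P−Ia)²/(P−Ia+S) = (4.853)²/(4.853+2.987) = 55845729/18592420 ≈ 3.004 in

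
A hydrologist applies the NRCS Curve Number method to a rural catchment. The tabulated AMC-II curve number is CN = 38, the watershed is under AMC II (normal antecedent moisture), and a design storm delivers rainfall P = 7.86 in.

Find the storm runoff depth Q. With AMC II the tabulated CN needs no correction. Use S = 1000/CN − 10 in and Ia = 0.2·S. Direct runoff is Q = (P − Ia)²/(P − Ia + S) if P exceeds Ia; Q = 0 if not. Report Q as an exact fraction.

CN(II) = 38; AMC II needs no correction.
Retention S: 1000/CN − 10 with CN=38.000 → S = 310/19 ≈ 16.316 in
Ia = 0.2·(310/19) = 62/19 in ≈ 3.263 in
P − Ia = 7.860 − 3.263 = 4367/950 ≈ 4.597 in (> 0, runoff occurs)
Runoff Q = (P−Ia)²/(P−Ia+S) = (4.597)²/(4.597+16.316) = 19070689/18873650 ≈ 1.010 in

Q = 19070689/18873650 in ≈ 1.010 in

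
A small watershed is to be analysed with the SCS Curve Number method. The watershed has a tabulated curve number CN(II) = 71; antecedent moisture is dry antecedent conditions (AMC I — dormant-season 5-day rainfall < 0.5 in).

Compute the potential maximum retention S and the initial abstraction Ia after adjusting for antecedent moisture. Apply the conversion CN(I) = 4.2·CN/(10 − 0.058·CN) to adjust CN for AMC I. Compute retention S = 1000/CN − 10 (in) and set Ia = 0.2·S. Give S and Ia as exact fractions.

Adjust CN=71 to AMC I: 4.2·71/(10 − 0.058·71) → (1491/5) ÷ (2941/500) = 149100/2941 ≈ 50.697
Max retention: S = 1000/(149100/2941) − 10 = 14500/1491 in (≈ 9.725 in)
Initial abstraction Ia = S/5 = (14500/1491)/5 = 2900/1491 ≈ 1.945 in

S = 14500/1491 in ≈ 9.725 in; Ia = 2900/1491 in ≈ 1.945 in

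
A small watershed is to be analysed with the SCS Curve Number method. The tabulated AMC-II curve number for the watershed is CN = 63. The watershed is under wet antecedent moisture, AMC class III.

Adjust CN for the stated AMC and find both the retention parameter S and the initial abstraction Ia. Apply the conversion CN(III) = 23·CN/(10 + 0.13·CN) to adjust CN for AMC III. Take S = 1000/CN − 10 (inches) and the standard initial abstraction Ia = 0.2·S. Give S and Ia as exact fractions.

S = 3700/1449 in ≈ 2.553 in; Ia = 740/1449 in ≈ 0.511 in

Wet (AMC III): CN(III) = 23·63/(10 + 0.13·63) = 1449/(1819/100) = 144900/1819 ≈ 79.659
Retention S: 1000/CN − 10 with CN=79.659 → S = 3700/1449 ≈ 2.553 in
Initial abstraction Ia = S/5 = (3700/1449)/5 = 740/1449 ≈ 0.511 in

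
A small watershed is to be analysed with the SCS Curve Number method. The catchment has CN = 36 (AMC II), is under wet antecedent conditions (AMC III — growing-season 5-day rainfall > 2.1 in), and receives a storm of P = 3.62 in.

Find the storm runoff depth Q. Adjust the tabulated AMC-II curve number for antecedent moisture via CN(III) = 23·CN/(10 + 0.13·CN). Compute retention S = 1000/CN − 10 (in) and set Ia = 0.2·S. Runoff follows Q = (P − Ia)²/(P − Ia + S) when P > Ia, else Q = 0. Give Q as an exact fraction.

Q = 460832089/1050183450 in ≈ 0.439 in

Wet (AMC III): CN(III) = 23·36/(10 + 0.13·36) = 828/(367/25) = 20700/367 ≈ 56.403
S = 1000/(20700/367) − 10 = 1600/207 in ≈ 7.729 in
Ia = 0.2S: 0.2·7.729 = 1.546 in (exactly 320/207)
Excess rainfall: 3.620 − 1.546 = 2.074 in; P > Ia so Q > 0
Q = (21467/10350)²/((21467/10350) + 1600/207) = (460832089/107122500)/(101467/10350) = 460832089/1050183450 in ≈ 0.439 in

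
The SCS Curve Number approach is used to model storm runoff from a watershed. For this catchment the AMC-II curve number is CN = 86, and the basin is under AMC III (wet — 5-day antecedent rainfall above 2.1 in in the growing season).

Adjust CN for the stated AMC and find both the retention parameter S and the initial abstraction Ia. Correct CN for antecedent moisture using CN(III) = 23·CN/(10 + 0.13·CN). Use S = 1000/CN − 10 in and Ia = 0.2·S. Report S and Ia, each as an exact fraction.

S = 700/989 in ≈ 0.708 in; Ia = 140/989 in ≈ 0.142 in

CN(III) from CN(II)=86: (23·86)/(10 + 0.13·86) = 98900/1059 ≈ 93.390
Retention S: 1000/CN − 10 with CN=93.390 → S = 700/989 ≈ 0.708 in
Ia = 0.2S: 0.2·0.708 = 0.142 in (exactly 140/989)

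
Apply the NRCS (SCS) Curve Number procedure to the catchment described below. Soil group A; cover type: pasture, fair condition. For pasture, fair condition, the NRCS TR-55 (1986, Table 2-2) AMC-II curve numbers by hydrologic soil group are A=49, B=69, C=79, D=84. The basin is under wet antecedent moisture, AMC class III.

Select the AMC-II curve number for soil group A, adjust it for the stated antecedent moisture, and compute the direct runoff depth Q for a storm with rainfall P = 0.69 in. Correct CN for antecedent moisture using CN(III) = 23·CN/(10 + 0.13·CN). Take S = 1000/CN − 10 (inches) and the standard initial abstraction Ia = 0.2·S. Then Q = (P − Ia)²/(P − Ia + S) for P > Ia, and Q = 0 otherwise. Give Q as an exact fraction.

Q = 0 in ≈ 0.000 in

NRCS table: pasture, fair condition, soil group A → CN(II) = 49
Adjust CN=49 to AMC III: 23·49/(10 + 0.13·49) → 1127 ÷ (1637/100) = 112700/1637 ≈ 68.845
Max retention: S = 1000/(112700/1637) − 10 = 5100/1127 in (≈ 4.525 in)
Ia = 0.2·(5100/1127) = 1020/1127 in ≈ 0.905 in
P = 0.690 ≤ Ia = 0.905 in: entire storm abstracted, Q = 0.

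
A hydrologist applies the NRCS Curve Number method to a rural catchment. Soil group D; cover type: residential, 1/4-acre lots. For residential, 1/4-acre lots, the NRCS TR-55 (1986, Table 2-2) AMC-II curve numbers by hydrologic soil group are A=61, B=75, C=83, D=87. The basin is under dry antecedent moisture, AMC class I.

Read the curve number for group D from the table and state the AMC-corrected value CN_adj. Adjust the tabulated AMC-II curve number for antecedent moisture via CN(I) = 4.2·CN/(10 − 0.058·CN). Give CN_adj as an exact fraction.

CN_adj = 182700/2477 ≈ 73.759

NRCS table: residential, 1/4-acre lots, soil group D → CN(II) = 87
Dry (AMC I): CN(I) = 4.2·87/(10 − 0.058·87) = (1827/5)/(2477/500) = 182700/2477 ≈ 73.759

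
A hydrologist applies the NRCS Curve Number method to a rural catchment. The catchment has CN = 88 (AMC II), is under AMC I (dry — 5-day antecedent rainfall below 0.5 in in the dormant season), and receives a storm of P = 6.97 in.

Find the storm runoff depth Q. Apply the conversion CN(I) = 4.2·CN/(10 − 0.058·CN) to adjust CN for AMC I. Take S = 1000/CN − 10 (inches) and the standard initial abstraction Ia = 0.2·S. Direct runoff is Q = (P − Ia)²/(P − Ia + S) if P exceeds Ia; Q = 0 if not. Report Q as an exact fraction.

Q = 2368671561/567251300 in ≈ 4.176 in

Dry (AMC I): CN(I) = 4.2·88/(10 − 0.058·88) = (1848/5)/(612/125) = 3850/51 ≈ 75.490
Max retention: S = 1000/(3850/51) − 10 = 250/77 in (≈ 3.247 in)
Initial abstraction Ia = S/5 = (250/77)/5 = 50/77 ≈ 0.649 in
Since P=6.970 > Ia=0.649: effective rainfall P−Ia = 48669/7700 in
Q = (48669/7700)²/((48669/7700) + 250/77) = (2368671561/59290000)/(73669/7700) = 2368671561/567251300 in ≈ 4.176 in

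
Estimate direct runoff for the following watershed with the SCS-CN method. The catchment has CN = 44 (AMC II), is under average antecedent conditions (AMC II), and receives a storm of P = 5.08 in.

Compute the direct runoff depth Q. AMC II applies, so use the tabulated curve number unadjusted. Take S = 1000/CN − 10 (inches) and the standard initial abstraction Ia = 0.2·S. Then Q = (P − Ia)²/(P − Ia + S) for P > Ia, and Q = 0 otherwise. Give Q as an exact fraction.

CN(II) = 44; AMC II needs no correction.
Retention S: 1000/CN − 10 with CN=44.000 → S = 140/11 ≈ 12.727 in
Ia = 0.2S: 0.2·12.727 = 2.545 in (exactly 28/11)
Excess rainfall: 5.080 − 2.545 = 2.535 in; P > Ia so Q > 0
Runoff Q = (P−Ia)²/(P−Ia+S) = (2.535)²/(2.535+12.727) = 485809/1154175 ≈ 0.421 in

Q = 485809/1154175 in ≈ 0.421 in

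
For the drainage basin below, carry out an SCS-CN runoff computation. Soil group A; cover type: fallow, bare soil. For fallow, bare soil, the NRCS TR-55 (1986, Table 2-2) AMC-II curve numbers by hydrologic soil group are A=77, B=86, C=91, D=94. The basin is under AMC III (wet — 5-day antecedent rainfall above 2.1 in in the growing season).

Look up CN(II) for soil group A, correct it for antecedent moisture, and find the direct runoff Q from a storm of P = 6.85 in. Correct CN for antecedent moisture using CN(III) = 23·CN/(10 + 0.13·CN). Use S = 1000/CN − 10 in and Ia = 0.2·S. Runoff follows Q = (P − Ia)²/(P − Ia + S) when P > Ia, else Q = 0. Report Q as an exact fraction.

NRCS table: fallow, bare soil, soil group A → CN(II) = 77
Adjust CN=77 to AMC III: 23·77/(10 + 0.13·77) → 1771 ÷ (2001/100) = 7700/87 ≈ 88.506
S = 1000/(7700/87) − 10 = 100/77 in ≈ 1.299 in
Initial abstraction Ia = S/5 = (100/77)/5 = 20/77 ≈ 0.260 in
Since P=6.850 > Ia=0.260: effective rainfall P−Ia = 10149/1540 in
Runoff Q = (P−Ia)²/(P−Ia+S) = (6.590)²/(6.590+1.299) = 103002201/18709460 ≈ 5.505 in

Q = 103002201/18709460 in ≈ 5.505 in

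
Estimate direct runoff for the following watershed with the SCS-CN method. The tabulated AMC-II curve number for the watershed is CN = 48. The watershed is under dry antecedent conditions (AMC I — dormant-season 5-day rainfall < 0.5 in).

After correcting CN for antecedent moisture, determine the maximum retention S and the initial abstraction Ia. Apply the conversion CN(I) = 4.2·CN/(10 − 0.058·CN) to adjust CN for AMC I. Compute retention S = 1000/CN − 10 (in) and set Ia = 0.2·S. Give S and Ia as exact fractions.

S = 1625/63 in ≈ 25.794 in; Ia = 325/63 in ≈ 5.159 in

Adjust CN=48 to AMC I: 4.2·48/(10 − 0.058·48) → (1008/5) ÷ (902/125) = 12600/451 ≈ 27.938
S = 1000/(12600/451) − 10 = 1625/63 in ≈ 25.794 in
Ia = 0.2·(1625/63) = 325/63 in ≈ 5.159 in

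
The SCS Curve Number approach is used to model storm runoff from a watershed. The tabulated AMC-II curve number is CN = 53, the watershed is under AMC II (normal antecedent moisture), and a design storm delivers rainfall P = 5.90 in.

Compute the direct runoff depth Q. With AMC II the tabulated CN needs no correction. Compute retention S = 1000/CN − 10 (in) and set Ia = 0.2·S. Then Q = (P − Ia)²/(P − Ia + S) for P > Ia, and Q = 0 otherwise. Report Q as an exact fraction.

Average conditions: CN = 53 (no AMC adjustment).
Max retention: S = 1000/53 − 10 = 470/53 in (≈ 8.868 in)
Ia = 0.2·(470/53) = 94/53 in ≈ 1.774 in
P − Ia = 5.900 − 1.774 = 2187/530 ≈ 4.126 in (> 0, runoff occurs)
Runoff Q = (P−Ia)²/(P−Ia+S) = (4.126)²/(4.126+8.868) = 4782969/3650110 ≈ 1.310 in

Q = 4782969/3650110 in ≈ 1.310 in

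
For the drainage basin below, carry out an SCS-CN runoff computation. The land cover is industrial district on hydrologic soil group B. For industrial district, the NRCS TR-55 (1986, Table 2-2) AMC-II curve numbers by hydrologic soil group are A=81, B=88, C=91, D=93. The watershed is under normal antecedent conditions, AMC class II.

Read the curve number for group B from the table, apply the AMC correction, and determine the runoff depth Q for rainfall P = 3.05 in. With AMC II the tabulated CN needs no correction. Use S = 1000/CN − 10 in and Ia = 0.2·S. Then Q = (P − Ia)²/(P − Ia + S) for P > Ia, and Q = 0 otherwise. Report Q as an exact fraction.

NRCS table: industrial district, soil group B → CN(II) = 88
CN(II) = 88; AMC II needs no correction.
Max retention: S = 1000/88 − 10 = 15/11 in (≈ 1.364 in)
Initial abstraction Ia = S/5 = (15/11)/5 = 3/11 ≈ 0.273 in
P − Ia = 3.050 − 0.273 = 611/220 ≈ 2.777 in (> 0, runoff occurs)
Q = (611/220)²/((611/220) + 15/11) = (373321/48400)/(911/220) = 373321/200420 in ≈ 1.863 in

Q = 373321/200420 in ≈ 1.863 in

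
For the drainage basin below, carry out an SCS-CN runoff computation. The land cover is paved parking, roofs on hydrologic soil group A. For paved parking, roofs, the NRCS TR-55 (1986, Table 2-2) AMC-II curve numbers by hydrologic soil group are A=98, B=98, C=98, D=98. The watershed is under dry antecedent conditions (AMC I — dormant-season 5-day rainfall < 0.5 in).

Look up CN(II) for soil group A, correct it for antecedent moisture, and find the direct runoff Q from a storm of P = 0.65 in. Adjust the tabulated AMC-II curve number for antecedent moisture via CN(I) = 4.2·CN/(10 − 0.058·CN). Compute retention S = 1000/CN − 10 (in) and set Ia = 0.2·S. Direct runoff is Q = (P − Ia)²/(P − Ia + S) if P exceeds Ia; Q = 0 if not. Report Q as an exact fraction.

Q = 129436129/439938660 in ≈ 0.294 in

NRCS table: paved parking, roofs, soil group A → CN(II) = 98
Adjust CN=98 to AMC I: 4.2·98/(10 − 0.058·98) → (2058/5) ÷ (1079/250) = 102900/1079 ≈ 95.366
Max retention: S = 1000/(102900/1079) − 10 = 500/1029 in (≈ 0.486 in)
Ia = 0.2·(500/1029) = 100/1029 in ≈ 0.097 in
P − Ia = 0.650 − 0.097 = 11377/20580 ≈ 0.553 in (> 0, runoff occurs)
Runoff Q = (P−Ia)²/(P−Ia+S) = (0.553)²/(0.553+0.486) = 129436129/439938660 ≈ 0.294 in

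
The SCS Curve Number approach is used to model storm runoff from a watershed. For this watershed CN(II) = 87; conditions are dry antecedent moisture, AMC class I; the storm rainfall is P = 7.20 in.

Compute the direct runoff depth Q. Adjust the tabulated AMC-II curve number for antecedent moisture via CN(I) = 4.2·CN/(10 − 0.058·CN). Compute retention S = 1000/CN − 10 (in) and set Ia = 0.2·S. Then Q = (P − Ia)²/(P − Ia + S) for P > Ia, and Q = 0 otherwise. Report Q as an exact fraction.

Q = 878292496/209584305 in ≈ 4.191 in

CN(I) from CN(II)=87: (4.2·87)/(10 − 0.058·87) = 182700/2477 ≈ 73.759
Retention S: 1000/CN − 10 with CN=73.759 → S = 6500/1827 ≈ 3.558 in
Initial abstraction Ia = S/5 = (6500/1827)/5 = 1300/1827 ≈ 0.712 in
Excess rainfall: 7.200 − 0.712 = 6.488 in; P > Ia so Q > 0
Q: (59272/9135)² ÷ (91772/9135) = 878292496/209584305 in (≈ 4.191 in)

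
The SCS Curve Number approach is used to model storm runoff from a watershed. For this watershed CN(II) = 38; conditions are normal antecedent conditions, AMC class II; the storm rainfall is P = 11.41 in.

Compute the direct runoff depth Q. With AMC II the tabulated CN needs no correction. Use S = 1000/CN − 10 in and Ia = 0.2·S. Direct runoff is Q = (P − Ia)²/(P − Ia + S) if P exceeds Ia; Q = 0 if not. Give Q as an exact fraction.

Q = 239599441/88310100 in ≈ 2.713 in

AMC II — tabulated CN = 38 applies directly.
S = 1000/38 − 10 = 310/19 in ≈ 16.316 in
Ia = 0.2S: 0.2·16.316 = 3.263 in (exactly 62/19)
P − Ia = 11.410 − 3.263 = 15479/1900 ≈ 8.147 in (> 0, runoff occurs)
Runoff Q = (P−Ia)²/(P−Ia+S) = (8.147)²/(8.147+16.316) = 239599441/88310100 ≈ 2.713 in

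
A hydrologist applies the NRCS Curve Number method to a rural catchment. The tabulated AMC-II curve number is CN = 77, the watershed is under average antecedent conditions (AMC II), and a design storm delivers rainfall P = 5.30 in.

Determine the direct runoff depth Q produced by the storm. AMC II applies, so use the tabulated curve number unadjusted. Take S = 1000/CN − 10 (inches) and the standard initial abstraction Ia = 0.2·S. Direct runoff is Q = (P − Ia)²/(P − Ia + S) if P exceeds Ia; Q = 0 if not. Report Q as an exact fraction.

Q = 13111641/4559170 in ≈ 2.876 in

Average conditions: CN = 77 (no AMC adjustment).
S = 1000/77 − 10 = 230/77 in ≈ 2.987 in
Initial abstraction Ia = S/5 = (230/77)/5 = 46/77 ≈ 0.597 in
Since P=5.300 > Ia=0.597: effective rainfall P−Ia = 3621/770 in
Q = (3621/770)²/((3621/770) + 230/77) = (13111641/592900)/(5921/770) = 13111641/4559170 in ≈ 2.876 in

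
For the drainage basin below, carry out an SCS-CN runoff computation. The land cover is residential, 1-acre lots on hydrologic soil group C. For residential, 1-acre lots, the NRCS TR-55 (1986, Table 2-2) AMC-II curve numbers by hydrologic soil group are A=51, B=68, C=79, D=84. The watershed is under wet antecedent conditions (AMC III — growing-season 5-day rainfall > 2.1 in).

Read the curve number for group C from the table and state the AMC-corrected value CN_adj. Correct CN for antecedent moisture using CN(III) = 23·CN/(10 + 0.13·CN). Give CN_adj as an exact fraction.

NRCS table: residential, 1-acre lots, soil group C → CN(II) = 79
Adjust CN=79 to AMC III: 23·79/(10 + 0.13·79) → 1817 ÷ (2027/100) = 181700/2027 ≈ 89.640

CN_adj = 181700/2027 ≈ 89.640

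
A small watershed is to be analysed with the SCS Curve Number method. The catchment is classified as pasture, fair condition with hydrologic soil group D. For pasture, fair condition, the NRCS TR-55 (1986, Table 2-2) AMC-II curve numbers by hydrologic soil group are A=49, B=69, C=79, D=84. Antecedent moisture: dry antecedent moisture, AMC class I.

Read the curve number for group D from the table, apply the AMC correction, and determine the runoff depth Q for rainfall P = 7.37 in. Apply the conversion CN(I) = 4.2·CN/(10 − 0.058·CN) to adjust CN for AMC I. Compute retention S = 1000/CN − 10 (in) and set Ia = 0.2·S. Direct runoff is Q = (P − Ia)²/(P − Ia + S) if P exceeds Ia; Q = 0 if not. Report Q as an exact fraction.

NRCS table: pasture, fair condition, soil group D → CN(II) = 84
Adjust CN=84 to AMC I: 4.2·84/(10 − 0.058·84) → (1764/5) ÷ (641/125) = 44100/641 ≈ 68.799
Retention S: 1000/CN − 10 with CN=68.799 → S = 2000/441 ≈ 4.535 in
Ia = 0.2·(2000/441) = 400/441 in ≈ 0.907 in
P − Ia = 7.370 − 0.907 = 285017/44100 ≈ 6.463 in (> 0, runoff occurs)
Runoff Q = (P−Ia)²/(P−Ia+S) = (6.463)²/(6.463+4.535) = 81234690289/21389249700 ≈ 3.798 in

Q = 81234690289/21389249700 in ≈ 3.798 in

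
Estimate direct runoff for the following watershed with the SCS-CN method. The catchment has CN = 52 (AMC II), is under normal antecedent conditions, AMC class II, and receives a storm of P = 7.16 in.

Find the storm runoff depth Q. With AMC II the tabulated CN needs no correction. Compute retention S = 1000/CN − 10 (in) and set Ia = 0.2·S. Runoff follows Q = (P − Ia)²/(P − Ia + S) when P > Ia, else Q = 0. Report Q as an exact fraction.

Q = 2982529/1536275 in ≈ 1.941 in

AMC II — tabulated CN = 52 applies directly.
Max retention: S = 1000/52 − 10 = 120/13 in (≈ 9.231 in)
Ia = 0.2·(120/13) = 24/13 in ≈ 1.846 in
Excess rainfall: 7.160 − 1.846 = 5.314 in; P > Ia so Q > 0
Runoff Q = (P−Ia)²/(P−Ia+S) = (5.314)²/(5.314+9.231) = 2982529/1536275 ≈ 1.941 in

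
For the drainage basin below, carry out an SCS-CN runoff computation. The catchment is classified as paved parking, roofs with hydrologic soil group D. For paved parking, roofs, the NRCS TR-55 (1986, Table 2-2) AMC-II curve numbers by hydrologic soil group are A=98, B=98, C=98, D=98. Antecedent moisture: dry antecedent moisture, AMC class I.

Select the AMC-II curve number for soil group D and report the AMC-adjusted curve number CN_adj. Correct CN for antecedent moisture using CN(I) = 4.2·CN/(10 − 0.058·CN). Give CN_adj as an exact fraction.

NRCS table: paved parking, roofs, soil group D → CN(II) = 98
Adjust CN=98 to AMC I: 4.2·98/(10 − 0.058·98) → (2058/5) ÷ (1079/250) = 102900/1079 ≈ 95.366

CN_adj = 102900/1079 ≈ 95.366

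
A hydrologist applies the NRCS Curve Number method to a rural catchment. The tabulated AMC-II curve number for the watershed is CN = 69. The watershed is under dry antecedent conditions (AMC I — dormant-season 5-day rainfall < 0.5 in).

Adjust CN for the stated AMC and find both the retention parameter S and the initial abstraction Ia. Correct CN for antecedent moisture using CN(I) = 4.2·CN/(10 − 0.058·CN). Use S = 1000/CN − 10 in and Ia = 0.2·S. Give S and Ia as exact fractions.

S = 15500/1449 in ≈ 10.697 in; Ia = 3100/1449 in ≈ 2.139 in

CN(I) from CN(II)=69: (4.2·69)/(10 − 0.058·69) = 144900/2999 ≈ 48.316
S = 1000/(144900/2999) − 10 = 15500/1449 in ≈ 10.697 in
Ia = 0.2S: 0.2·10.697 = 2.139 in (exactly 3100/1449)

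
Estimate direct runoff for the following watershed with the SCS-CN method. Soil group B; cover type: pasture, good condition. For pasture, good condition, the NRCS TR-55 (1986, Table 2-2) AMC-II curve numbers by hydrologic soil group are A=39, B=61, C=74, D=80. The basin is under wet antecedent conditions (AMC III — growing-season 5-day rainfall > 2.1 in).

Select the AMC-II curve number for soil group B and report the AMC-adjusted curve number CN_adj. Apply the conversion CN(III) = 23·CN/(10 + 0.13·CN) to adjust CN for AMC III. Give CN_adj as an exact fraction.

NRCS table: pasture, good condition, soil group B → CN(II) = 61
Adjust CN=61 to AMC III: 23·61/(10 + 0.13·61) → 1403 ÷ (1793/100) = 140300/1793 ≈ 78.249

CN_adj = 140300/1793 ≈ 78.249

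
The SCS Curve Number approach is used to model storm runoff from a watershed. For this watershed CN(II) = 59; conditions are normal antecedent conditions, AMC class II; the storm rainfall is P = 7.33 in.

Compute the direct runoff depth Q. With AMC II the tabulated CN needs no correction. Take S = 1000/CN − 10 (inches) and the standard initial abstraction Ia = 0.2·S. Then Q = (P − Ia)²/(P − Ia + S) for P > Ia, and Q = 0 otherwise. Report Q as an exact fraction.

Q = 1228292209/448677300 in ≈ 2.738 in

Average conditions: CN = 59 (no AMC adjustment).
Max retention: S = 1000/59 − 10 = 410/59 in (≈ 6.949 in)
Ia = 0.2S: 0.2·6.949 = 1.390 in (exactly 82/59)
Excess rainfall: 7.330 − 1.390 = 5.940 in; P > Ia so Q > 0
Q = (35047/5900)²/((35047/5900) + 410/59) = (1228292209/34810000)/(76047/5900) = 1228292209/448677300 in ≈ 2.738 in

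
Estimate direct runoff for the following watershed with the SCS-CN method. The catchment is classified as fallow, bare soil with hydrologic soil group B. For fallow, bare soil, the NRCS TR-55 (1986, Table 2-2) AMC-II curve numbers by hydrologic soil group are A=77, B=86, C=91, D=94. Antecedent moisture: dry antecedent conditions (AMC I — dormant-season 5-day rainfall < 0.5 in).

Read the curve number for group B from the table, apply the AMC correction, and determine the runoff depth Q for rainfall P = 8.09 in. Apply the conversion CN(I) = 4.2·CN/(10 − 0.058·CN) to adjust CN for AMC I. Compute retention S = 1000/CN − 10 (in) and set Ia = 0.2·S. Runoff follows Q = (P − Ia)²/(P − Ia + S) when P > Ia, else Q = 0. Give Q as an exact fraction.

Q = 8903998321/1862256900 in ≈ 4.781 in

NRCS table: fallow, bare soil, soil group B → CN(II) = 86
CN(I) from CN(II)=86: (4.2·86)/(10 − 0.058·86) = 12900/179 ≈ 72.067
Retention S: 1000/CN − 10 with CN=72.067 → S = 500/129 ≈ 3.876 in
Ia = 0.2·(500/129) = 100/129 in ≈ 0.775 in
Excess rainfall: 8.090 − 0.775 = 7.315 in; P > Ia so Q > 0
Q = (94361/12900)²/((94361/12900) + 500/129) = (8903998321/166410000)/(144361/12900) = 8903998321/1862256900 in ≈ 4.781 in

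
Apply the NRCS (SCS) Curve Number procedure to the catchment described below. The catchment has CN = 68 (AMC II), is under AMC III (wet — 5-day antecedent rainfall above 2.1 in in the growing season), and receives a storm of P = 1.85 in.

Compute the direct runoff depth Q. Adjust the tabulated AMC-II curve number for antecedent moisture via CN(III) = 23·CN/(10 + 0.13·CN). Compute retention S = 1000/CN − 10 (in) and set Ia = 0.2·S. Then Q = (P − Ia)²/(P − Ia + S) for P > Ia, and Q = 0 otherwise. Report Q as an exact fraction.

Adjust CN=68 to AMC III: 23·68/(10 + 0.13·68) → 1564 ÷ (471/25) = 39100/471 ≈ 83.015
Retention S: 1000/CN − 10 with CN=83.015 → S = 800/391 ≈ 2.046 in
Ia = 0.2·(800/391) = 160/391 in ≈ 0.409 in
P − Ia = 1.850 − 0.409 = 11267/7820 ≈ 1.441 in (> 0, runoff occurs)
Q: (11267/7820)² ÷ (27267/7820) = 126945289/213227940 in (≈ 0.595 in)

Q = 126945289/213227940 in ≈ 0.595 in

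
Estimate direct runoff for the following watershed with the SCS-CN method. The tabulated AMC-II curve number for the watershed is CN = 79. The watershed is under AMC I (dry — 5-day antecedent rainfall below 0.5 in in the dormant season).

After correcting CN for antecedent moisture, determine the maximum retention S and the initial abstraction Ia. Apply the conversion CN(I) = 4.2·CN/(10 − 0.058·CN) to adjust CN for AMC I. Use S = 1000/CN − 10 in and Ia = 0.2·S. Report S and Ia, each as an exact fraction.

CN(I) from CN(II)=79: (4.2·79)/(10 − 0.058·79) = 7900/129 ≈ 61.240
Retention S: 1000/CN − 10 with CN=61.240 → S = 500/79 ≈ 6.329 in
Ia = 0.2S: 0.2·6.329 = 1.266 in (exactly 100/79)

S = 500/79 in ≈ 6.329 in; Ia = 100/79 in ≈ 1.266 in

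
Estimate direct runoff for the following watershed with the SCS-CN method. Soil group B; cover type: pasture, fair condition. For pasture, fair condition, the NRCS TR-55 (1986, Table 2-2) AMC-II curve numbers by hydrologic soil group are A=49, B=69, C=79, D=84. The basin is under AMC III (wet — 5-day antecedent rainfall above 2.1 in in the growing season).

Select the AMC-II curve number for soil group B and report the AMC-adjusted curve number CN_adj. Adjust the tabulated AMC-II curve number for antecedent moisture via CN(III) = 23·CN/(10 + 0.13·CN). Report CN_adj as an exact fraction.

NRCS table: pasture, fair condition, soil group B → CN(II) = 69
Wet (AMC III): CN(III) = 23·69/(10 + 0.13·69) = 1587/(1897/100) = 158700/1897 ≈ 83.658

CN_adj = 158700/1897 ≈ 83.658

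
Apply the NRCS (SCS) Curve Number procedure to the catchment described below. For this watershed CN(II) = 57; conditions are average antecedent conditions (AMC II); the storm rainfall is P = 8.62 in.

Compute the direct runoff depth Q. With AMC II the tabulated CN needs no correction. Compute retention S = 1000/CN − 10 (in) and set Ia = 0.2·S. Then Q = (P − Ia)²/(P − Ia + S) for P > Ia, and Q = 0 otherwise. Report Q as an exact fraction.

Average conditions: CN = 57 (no AMC adjustment).
S = 1000/57 − 10 = 430/57 in ≈ 7.544 in
Ia = 0.2·(430/57) = 86/57 in ≈ 1.509 in
Since P=8.620 > Ia=1.509: effective rainfall P−Ia = 20267/2850 in
Runoff Q = (P−Ia)²/(P−Ia+S) = (7.111)²/(7.111+7.544) = 410751289/119035950 ≈ 3.451 in

Q = 410751289/119035950 in ≈ 3.451 in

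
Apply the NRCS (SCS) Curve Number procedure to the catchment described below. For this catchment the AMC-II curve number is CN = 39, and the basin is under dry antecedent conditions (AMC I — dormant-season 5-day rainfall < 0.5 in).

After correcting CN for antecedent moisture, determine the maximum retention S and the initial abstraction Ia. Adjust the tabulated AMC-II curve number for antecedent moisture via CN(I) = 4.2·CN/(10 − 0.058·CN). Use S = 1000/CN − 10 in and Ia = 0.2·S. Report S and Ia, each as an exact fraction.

Dry (AMC I): CN(I) = 4.2·39/(10 − 0.058·39) = (819/5)/(3869/500) = 81900/3869 ≈ 21.168
Retention S: 1000/CN − 10 with CN=21.168 → S = 30500/819 ≈ 37.241 in
Initial abstraction Ia = S/5 = (30500/819)/5 = 6100/819 ≈ 7.448 in

S = 30500/819 in ≈ 37.241 in; Ia = 6100/819 in ≈ 7.448 in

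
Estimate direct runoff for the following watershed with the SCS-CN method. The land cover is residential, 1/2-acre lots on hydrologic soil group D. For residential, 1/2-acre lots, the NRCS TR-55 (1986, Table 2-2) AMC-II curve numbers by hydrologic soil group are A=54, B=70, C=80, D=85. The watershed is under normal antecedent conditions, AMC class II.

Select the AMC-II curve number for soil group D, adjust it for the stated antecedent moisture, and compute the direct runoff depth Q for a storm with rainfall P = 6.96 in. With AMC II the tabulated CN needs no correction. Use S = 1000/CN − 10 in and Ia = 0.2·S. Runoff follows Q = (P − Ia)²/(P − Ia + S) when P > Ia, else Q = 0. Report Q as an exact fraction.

NRCS table: residential, 1/2-acre lots, soil group D → CN(II) = 85
AMC II — tabulated CN = 85 applies directly.
S = 1000/85 − 10 = 30/17 in ≈ 1.765 in
Initial abstraction Ia = S/5 = (30/17)/5 = 6/17 ≈ 0.353 in
Excess rainfall: 6.960 − 0.353 = 6.607 in; P > Ia so Q > 0
Runoff Q = (P−Ia)²/(P−Ia+S) = (6.607)²/(6.607+1.765) = 1314144/252025 ≈ 5.214 in

Q = 1314144/252025 in ≈ 5.214 in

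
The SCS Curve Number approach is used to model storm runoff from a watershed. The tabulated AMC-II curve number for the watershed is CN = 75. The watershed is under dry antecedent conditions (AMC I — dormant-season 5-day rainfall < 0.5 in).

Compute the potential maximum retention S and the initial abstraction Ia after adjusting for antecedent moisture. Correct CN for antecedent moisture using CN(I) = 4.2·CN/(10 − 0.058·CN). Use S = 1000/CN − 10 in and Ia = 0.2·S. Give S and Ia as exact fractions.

Dry (AMC I): CN(I) = 4.2·75/(10 − 0.058·75) = 315/(113/20) = 6300/113 ≈ 55.752
Max retention: S = 1000/(6300/113) − 10 = 500/63 in (≈ 7.937 in)
Ia = 0.2·(500/63) = 100/63 in ≈ 1.587 in

S = 500/63 in ≈ 7.937 in; Ia = 100/63 in ≈ 1.587 in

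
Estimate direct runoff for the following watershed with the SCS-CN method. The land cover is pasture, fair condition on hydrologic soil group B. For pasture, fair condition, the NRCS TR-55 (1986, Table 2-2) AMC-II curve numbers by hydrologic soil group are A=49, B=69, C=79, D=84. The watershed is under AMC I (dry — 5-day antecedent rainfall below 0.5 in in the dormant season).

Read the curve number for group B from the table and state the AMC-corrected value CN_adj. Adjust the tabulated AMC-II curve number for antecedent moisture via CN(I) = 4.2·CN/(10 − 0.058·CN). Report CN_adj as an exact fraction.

CN_adj = 144900/2999 ≈ 48.316

NRCS table: pasture, fair condition, soil group B → CN(II) = 69
Adjust CN=69 to AMC I: 4.2·69/(10 − 0.058·69) → (1449/5) ÷ (2999/500) = 144900/2999 ≈ 48.316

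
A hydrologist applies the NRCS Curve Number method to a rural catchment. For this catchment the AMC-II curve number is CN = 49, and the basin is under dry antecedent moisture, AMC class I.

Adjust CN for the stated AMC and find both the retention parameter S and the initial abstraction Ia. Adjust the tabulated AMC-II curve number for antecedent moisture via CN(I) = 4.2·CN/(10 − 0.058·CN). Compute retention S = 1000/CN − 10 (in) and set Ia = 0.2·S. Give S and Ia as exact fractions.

S = 8500/343 in ≈ 24.781 in; Ia = 1700/343 in ≈ 4.956 in

Adjust CN=49 to AMC I: 4.2·49/(10 − 0.058·49) → (1029/5) ÷ (3579/500) = 34300/1193 ≈ 28.751
S = 1000/(34300/1193) − 10 = 8500/343 in ≈ 24.781 in
Ia = 0.2·(8500/343) = 1700/343 in ≈ 4.956 in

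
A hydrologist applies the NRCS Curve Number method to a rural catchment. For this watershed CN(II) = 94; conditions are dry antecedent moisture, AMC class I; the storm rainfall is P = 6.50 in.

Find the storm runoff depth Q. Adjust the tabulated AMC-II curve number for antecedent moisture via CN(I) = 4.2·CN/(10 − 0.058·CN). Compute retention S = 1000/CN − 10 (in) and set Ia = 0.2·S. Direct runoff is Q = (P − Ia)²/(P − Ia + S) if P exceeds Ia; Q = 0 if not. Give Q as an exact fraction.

Q = 16621929/3340666 in ≈ 4.976 in

Dry (AMC I): CN(I) = 4.2·94/(10 − 0.058·94) = (1974/5)/(1137/250) = 32900/379 ≈ 86.807
S = 1000/(32900/379) − 10 = 500/329 in ≈ 1.520 in
Ia = 0.2S: 0.2·1.520 = 0.304 in (exactly 100/329)
P − Ia = 6.500 − 0.304 = 4077/658 ≈ 6.196 in (> 0, runoff occurs)
Runoff Q = (P−Ia)²/(P−Ia+S) = (6.196)²/(6.196+1.520) = 16621929/3340666 ≈ 4.976 in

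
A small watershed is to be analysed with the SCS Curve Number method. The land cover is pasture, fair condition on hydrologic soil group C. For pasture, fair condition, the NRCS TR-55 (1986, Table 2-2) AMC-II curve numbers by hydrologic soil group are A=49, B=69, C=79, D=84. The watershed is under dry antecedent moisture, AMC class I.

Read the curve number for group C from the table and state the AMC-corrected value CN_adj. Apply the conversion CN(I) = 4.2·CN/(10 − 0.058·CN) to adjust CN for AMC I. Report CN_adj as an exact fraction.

NRCS table: pasture, fair condition, soil group C → CN(II) = 79
CN(I) from CN(II)=79: (4.2·79)/(10 − 0.058·79) = 7900/129 ≈ 61.240

CN_adj = 7900/129 ≈ 61.240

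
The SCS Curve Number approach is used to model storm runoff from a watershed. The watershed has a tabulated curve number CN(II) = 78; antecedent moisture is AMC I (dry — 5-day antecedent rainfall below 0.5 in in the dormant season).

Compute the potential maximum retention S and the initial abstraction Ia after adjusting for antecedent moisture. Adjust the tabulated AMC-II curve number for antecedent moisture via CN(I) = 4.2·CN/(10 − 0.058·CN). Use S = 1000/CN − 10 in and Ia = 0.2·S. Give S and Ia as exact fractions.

S = 5500/819 in ≈ 6.716 in; Ia = 1100/819 in ≈ 1.343 in

Adjust CN=78 to AMC I: 4.2·78/(10 − 0.058·78) → (1638/5) ÷ (1369/250) = 81900/1369 ≈ 59.825
Retention S: 1000/CN − 10 with CN=59.825 → S = 5500/819 ≈ 6.716 in
Ia = 0.2S: 0.2·6.716 = 1.343 in (exactly 1100/819)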